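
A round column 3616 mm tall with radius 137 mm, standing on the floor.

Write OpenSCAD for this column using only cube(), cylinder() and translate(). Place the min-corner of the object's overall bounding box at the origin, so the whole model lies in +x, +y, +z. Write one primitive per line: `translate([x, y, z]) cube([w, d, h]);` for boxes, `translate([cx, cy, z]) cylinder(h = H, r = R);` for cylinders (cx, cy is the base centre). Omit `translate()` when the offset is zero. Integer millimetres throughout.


translate([137, 137, 0]) cylinder(h = 3616, r = 137);


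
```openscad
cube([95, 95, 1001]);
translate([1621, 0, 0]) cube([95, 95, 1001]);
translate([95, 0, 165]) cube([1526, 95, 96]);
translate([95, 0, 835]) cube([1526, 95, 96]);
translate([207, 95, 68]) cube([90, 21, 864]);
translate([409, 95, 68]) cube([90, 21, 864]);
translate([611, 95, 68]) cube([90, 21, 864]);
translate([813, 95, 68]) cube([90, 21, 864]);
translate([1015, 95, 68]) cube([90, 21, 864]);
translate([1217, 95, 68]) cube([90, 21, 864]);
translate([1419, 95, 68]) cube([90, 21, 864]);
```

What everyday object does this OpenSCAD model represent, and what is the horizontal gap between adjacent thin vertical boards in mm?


A fence section. The picket gap is 112 mm.

Two posts, two rails, 7 pickets — a fence section. Span 1526 mm holds 7 pickets of 90 mm with 8 equal gaps: ⌊(1526 − 7·90) / 8⌋ = 112 mm.


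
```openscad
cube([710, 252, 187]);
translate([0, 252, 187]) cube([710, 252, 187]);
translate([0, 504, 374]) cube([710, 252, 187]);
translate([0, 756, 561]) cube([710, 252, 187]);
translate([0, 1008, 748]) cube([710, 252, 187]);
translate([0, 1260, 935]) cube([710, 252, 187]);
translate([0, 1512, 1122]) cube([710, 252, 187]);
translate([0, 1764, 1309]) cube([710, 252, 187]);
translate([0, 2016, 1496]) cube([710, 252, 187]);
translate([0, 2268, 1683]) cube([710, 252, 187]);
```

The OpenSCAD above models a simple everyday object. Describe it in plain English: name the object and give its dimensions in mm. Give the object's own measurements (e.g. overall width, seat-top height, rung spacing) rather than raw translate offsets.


A straight staircase of 10 solid steps. Each step is 710 mm wide (x), 252 mm deep (y, the going) and 187 mm tall (the rise). The first step rests on the floor; each subsequent step sits one going further in +y and one rise higher in +z, directly behind and above the previous step with no overlap.


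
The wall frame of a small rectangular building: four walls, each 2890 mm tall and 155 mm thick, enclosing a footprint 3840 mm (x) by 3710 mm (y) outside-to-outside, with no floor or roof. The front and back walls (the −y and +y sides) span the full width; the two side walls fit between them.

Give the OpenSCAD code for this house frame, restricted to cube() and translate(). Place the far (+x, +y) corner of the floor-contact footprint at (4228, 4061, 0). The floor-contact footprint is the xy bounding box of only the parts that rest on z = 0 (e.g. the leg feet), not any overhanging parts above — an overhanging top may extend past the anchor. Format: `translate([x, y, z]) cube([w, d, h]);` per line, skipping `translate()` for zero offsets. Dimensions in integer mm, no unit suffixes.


translate([388, 351, 0]) cube([3840, 155, 2890]);
translate([388, 3906, 0]) cube([3840, 155, 2890]);
translate([388, 506, 0]) cube([155, 3400, 2890]);
translate([4073, 506, 0]) cube([155, 3400, 2890]);


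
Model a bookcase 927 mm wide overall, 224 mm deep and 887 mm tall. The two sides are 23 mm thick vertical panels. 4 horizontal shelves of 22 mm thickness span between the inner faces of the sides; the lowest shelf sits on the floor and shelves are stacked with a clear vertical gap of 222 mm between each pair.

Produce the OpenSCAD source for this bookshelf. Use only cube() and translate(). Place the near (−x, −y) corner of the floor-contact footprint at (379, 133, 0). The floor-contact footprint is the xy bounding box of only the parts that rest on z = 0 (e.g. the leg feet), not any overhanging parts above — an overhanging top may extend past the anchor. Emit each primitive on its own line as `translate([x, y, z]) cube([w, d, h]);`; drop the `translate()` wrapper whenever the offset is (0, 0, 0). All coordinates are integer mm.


translate([379, 133, 0]) cube([23, 224, 887]);
translate([1283, 133, 0]) cube([23, 224, 887]);
translate([402, 133, 0]) cube([881, 224, 22]);
translate([402, 133, 244]) cube([881, 224, 22]);
translate([402, 133, 488]) cube([881, 224, 22]);
translate([402, 133, 732]) cube([881, 224, 22]);


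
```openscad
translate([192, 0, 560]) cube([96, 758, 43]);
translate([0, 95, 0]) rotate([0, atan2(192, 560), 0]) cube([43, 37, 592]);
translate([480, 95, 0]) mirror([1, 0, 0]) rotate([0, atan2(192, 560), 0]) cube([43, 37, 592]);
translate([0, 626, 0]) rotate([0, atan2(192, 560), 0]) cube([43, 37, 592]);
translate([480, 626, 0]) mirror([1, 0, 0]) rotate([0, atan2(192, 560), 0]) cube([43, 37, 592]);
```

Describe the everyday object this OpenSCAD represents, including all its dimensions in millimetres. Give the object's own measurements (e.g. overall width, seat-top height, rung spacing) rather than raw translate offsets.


A sawhorse. A 96×758×43 mm beam (x, y, z) sits on two A-frame leg pairs. Each pair is two raked legs of 43×37 mm section (37 mm along y) splaying symmetrically in x. Each leg rises 560 mm vertically over 192 mm of horizontal reach and is 592 mm long along its own axis. Every leg's outer bottom edge rests on the floor and its outer top edge meets a bottom edge of the beam — the left legs (tilting toward +x) meet the beam's −x bottom edge, the right legs (their mirror images, tilting toward −x) meet its +x bottom edge — so the leg tops tuck under the beam, the beam's underside is 560 mm above the floor, and the feet are 480 mm apart outside-to-outside with the beam centred between them. The two leg pairs are set in 95 mm from either end of the beam.


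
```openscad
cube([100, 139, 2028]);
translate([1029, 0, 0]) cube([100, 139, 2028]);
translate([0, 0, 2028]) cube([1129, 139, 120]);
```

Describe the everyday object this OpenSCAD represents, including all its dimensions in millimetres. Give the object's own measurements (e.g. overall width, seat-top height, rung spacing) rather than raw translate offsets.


A door frame. The clear opening is 929 mm wide and 2028 mm high. Two 100 mm wide jambs, 139 mm deep, stand either side of the opening from the floor to the top of the opening. A 120 mm thick head sits across the top of both jambs, spanning the full outside width of the frame.


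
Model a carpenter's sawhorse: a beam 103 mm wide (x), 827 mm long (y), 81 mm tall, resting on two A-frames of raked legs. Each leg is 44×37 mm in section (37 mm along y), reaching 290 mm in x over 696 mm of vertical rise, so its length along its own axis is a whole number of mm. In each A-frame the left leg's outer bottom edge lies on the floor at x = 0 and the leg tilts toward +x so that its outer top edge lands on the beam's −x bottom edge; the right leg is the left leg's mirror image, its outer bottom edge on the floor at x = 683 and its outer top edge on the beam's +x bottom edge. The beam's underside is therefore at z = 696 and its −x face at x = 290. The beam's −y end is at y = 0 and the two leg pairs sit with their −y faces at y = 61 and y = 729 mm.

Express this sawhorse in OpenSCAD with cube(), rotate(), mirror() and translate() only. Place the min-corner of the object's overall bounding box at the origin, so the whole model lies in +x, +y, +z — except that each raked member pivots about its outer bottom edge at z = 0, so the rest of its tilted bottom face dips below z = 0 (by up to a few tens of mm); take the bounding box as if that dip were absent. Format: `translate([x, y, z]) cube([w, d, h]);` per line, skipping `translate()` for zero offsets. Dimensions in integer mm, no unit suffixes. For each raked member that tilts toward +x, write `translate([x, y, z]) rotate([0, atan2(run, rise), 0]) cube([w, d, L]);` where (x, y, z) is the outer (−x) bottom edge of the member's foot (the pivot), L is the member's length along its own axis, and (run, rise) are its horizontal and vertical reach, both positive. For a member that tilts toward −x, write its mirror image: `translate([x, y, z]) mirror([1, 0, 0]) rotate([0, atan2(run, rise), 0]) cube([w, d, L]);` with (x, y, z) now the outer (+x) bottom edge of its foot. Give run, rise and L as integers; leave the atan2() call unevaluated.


// leg length = √(290² + 696²) = 754
// right-leg outer foot x = 2·290 + 103 = 683
// beam min-corner = (290, 0, 696)
translate([290, 0, 696]) cube([103, 827, 81]);
translate([0, 61, 0]) rotate([0, atan2(290, 696), 0]) cube([44, 37, 754]);
translate([683, 61, 0]) mirror([1, 0, 0]) rotate([0, atan2(290, 696), 0]) cube([44, 37, 754]);
translate([0, 729, 0]) rotate([0, atan2(290, 696), 0]) cube([44, 37, 754]);
translate([683, 729, 0]) mirror([1, 0, 0]) rotate([0, atan2(290, 696), 0]) cube([44, 37, 754]);


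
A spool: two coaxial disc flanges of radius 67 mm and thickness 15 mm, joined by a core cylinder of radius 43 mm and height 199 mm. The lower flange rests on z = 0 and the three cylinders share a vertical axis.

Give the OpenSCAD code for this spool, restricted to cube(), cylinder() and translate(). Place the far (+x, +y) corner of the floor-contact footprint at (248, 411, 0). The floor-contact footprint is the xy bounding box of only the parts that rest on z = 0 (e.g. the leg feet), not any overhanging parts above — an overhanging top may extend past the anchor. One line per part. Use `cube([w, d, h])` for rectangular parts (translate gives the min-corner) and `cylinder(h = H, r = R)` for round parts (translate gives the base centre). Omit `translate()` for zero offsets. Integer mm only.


translate([181, 344, 0]) cylinder(h = 15, r = 67);
translate([181, 344, 15]) cylinder(h = 199, r = 43);
translate([181, 344, 214]) cylinder(h = 15, r = 67);


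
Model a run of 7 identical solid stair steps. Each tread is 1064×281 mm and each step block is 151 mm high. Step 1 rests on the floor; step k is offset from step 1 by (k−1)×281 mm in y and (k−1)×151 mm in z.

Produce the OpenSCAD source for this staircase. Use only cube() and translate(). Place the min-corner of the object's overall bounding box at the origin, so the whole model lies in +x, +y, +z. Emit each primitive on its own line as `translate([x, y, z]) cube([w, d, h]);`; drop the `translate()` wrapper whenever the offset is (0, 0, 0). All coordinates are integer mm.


cube([1064, 281, 151]);
translate([0, 281, 151]) cube([1064, 281, 151]);
translate([0, 562, 302]) cube([1064, 281, 151]);
translate([0, 843, 453]) cube([1064, 281, 151]);
translate([0, 1124, 604]) cube([1064, 281, 151]);
translate([0, 1405, 755]) cube([1064, 281, 151]);
translate([0, 1686, 906]) cube([1064, 281, 151]);


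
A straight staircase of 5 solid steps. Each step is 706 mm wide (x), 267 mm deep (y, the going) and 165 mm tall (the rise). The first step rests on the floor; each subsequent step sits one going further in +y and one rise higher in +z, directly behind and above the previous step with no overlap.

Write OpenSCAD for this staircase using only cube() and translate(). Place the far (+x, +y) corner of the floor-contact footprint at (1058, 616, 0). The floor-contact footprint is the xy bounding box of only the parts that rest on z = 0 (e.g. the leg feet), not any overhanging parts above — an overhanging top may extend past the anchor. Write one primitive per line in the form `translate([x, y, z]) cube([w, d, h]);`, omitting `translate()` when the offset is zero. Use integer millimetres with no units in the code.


translate([352, 349, 0]) cube([706, 267, 165]);
translate([352, 616, 165]) cube([706, 267, 165]);
translate([352, 883, 330]) cube([706, 267, 165]);
translate([352, 1150, 495]) cube([706, 267, 165]);
translate([352, 1417, 660]) cube([706, 267, 165]);


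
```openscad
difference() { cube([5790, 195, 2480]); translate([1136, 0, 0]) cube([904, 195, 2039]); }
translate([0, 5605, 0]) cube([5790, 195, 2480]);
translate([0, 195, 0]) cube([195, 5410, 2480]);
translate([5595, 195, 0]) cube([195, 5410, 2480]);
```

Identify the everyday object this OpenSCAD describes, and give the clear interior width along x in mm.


A single room. The interior width is 5400 mm.

Four walls enclosing a rectangle with a door in the front wall — a room. Outside width 5790 minus two 195 mm walls gives 5400 mm.


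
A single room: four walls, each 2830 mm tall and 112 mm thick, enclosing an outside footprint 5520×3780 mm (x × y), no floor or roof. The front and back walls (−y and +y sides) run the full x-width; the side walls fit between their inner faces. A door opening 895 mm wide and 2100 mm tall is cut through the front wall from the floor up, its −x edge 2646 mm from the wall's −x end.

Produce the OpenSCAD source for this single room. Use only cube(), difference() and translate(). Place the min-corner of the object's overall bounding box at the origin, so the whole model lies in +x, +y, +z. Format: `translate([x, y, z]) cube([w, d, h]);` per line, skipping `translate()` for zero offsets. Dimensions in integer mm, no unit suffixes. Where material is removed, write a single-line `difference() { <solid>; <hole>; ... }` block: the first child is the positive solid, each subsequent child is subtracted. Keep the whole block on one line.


difference() { cube([5520, 112, 2830]); translate([2646, 0, 0]) cube([895, 112, 2100]); }
translate([0, 3668, 0]) cube([5520, 112, 2830]);
translate([0, 112, 0]) cube([112, 3556, 2830]);
translate([5408, 112, 0]) cube([112, 3556, 2830]);


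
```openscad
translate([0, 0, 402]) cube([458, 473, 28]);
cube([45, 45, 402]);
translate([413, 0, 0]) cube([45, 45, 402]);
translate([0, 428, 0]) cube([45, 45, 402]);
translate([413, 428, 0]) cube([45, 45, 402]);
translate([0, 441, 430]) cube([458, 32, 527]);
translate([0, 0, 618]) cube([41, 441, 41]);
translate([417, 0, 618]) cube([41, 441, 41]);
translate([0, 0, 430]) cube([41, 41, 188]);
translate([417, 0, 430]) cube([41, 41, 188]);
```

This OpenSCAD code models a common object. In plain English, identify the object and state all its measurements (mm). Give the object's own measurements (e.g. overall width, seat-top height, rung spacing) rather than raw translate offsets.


A chair. The seat is a 458×473×28 mm slab with its top at z = 430 mm, on four 45×45 mm corner legs (flush with the seat edges, standing on z = 0). A flat backrest 32 mm thick, 527 mm tall, spans the full seat width and rises from the seat top along its +y edge, rear face flush with the rear of the seat. Two armrests of 41×41 mm section run along each side from the seat's front edge to the front of the backrest, top faces 229 mm above the seat top and outer faces flush with the seat's x-edges; a 41×41 mm post under the front of each armrest stands on the seat at the front corner.


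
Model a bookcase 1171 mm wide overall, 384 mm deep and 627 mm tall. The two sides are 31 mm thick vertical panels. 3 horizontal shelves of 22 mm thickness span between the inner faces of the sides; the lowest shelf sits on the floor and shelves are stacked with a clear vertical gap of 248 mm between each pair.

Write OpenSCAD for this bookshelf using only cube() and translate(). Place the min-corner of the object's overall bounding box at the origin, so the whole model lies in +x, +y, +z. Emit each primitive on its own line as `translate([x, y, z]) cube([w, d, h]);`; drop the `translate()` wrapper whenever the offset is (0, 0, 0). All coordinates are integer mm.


cube([31, 384, 627]);
translate([1140, 0, 0]) cube([31, 384, 627]);
translate([31, 0, 0]) cube([1109, 384, 22]);
translate([31, 0, 270]) cube([1109, 384, 22]);
translate([31, 0, 540]) cube([1109, 384, 22]);


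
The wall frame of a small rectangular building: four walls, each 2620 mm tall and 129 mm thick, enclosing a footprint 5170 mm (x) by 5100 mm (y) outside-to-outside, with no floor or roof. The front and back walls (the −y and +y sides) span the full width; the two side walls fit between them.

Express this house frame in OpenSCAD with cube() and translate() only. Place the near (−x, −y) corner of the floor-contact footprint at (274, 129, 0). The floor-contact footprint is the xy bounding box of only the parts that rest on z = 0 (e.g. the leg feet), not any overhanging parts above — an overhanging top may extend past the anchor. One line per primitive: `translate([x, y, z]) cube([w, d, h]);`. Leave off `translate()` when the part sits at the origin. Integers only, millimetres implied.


translate([274, 129, 0]) cube([5170, 129, 2620]);
translate([274, 5100, 0]) cube([5170, 129, 2620]);
translate([274, 258, 0]) cube([129, 4842, 2620]);
translate([5315, 258, 0]) cube([129, 4842, 2620]);


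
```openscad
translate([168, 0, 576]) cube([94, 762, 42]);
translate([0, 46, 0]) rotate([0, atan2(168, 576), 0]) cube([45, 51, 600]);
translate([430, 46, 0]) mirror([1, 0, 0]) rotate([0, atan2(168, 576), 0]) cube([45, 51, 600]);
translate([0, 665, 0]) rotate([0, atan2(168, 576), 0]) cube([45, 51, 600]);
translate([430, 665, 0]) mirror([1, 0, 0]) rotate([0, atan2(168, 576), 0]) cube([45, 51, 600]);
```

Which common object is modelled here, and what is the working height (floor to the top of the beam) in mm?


A sawhorse. The overall height is 618 mm.

A beam across two mirrored pairs of raked legs — a sawhorse. The beam's underside is at z = 576 (matching the legs' vertical rise in atan2(168, 576)) and the beam is 42 mm tall, so its top is at 576 + 42 = 618 mm. The raked legs top out at the beam's underside, so that is the highest point.


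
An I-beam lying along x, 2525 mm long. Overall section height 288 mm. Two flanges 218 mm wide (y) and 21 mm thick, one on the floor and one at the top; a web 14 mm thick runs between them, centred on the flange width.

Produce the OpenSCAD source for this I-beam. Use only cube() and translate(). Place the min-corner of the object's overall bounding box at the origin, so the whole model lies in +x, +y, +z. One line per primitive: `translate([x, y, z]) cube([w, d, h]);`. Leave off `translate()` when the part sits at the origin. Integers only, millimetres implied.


cube([2525, 218, 21]);
translate([0, 102, 21]) cube([2525, 14, 246]);
translate([0, 0, 267]) cube([2525, 218, 21]);


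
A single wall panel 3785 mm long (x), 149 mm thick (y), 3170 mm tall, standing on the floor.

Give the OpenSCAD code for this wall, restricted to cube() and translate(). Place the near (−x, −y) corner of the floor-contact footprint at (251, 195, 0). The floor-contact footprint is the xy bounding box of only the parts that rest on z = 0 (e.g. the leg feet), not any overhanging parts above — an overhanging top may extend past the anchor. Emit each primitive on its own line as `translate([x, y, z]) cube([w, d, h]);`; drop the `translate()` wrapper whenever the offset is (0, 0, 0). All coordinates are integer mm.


translate([251, 195, 0]) cube([3785, 149, 3170]);


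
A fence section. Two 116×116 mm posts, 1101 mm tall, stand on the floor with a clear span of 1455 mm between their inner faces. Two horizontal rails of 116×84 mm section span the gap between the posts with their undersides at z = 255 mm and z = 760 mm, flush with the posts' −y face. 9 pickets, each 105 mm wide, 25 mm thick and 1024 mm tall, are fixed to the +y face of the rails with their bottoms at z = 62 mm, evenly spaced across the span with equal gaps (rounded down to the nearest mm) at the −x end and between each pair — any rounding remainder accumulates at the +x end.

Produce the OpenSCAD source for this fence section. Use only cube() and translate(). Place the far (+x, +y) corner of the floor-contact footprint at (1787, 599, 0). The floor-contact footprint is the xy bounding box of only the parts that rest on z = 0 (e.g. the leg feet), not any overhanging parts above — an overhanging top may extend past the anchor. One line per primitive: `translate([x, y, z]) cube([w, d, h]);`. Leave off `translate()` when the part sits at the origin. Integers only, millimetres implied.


translate([100, 483, 0]) cube([116, 116, 1101]);
translate([1671, 483, 0]) cube([116, 116, 1101]);
translate([216, 483, 255]) cube([1455, 116, 84]);
translate([216, 483, 760]) cube([1455, 116, 84]);
translate([267, 599, 62]) cube([105, 25, 1024]);
translate([423, 599, 62]) cube([105, 25, 1024]);
translate([579, 599, 62]) cube([105, 25, 1024]);
translate([735, 599, 62]) cube([105, 25, 1024]);
translate([891, 599, 62]) cube([105, 25, 1024]);
translate([1047, 599, 62]) cube([105, 25, 1024]);
translate([1203, 599, 62]) cube([105, 25, 1024]);
translate([1359, 599, 62]) cube([105, 25, 1024]);
translate([1515, 599, 62]) cube([105, 25, 1024]);


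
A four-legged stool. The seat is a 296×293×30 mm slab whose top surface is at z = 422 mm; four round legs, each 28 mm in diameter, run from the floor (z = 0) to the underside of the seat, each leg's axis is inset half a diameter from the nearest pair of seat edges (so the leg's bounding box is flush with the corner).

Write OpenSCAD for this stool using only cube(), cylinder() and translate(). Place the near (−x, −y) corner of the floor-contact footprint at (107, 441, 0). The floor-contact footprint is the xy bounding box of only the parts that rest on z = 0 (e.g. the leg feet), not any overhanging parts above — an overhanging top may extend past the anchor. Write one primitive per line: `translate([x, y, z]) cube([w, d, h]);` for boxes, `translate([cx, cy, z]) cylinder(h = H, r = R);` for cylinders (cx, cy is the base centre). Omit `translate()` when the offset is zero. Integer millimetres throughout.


translate([107, 441, 392]) cube([296, 293, 30]);
translate([121, 455, 0]) cylinder(h = 392, r = 14);
translate([389, 455, 0]) cylinder(h = 392, r = 14);
translate([121, 720, 0]) cylinder(h = 392, r = 14);
translate([389, 720, 0]) cylinder(h = 392, r = 14);


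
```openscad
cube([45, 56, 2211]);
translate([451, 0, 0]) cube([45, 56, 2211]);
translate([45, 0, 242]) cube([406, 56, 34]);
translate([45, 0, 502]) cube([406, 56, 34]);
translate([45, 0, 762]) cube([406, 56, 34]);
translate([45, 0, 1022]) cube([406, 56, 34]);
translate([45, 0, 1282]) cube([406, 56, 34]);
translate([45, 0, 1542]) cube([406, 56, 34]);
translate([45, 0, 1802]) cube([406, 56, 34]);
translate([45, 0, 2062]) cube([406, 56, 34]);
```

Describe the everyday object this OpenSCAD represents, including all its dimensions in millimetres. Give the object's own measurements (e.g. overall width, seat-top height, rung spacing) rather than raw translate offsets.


A straight ladder. Two 45×56 mm vertical rails, 2211 mm tall, stand 496 mm apart (outside-to-outside) with their front faces coplanar on the −y side. 8 rungs, each 56 mm deep and 34 mm tall, span between the inner faces of the rails, front faces flush with the rails. The lowest rung's underside is at z = 242 mm and rungs are spaced 260 mm apart (underside to underside).


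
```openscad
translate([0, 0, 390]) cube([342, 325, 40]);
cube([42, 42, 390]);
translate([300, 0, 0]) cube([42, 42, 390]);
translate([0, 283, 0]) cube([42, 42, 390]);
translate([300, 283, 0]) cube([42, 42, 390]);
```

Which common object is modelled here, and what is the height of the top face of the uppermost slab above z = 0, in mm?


A stool. The seat height is 430 mm.

A 342×325×40 slab at z = 390 on four corner posts — a stool. The seat top is 390 + 40 = 430 mm.


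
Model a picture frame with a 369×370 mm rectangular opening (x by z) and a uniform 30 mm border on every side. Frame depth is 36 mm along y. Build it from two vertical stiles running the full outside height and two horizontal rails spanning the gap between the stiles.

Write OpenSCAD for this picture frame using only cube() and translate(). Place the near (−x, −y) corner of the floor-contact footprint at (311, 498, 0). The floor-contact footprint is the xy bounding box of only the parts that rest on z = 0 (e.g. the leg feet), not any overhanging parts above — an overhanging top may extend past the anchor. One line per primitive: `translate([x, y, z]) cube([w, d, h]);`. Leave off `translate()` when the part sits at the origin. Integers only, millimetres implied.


translate([311, 498, 0]) cube([30, 36, 430]);
translate([710, 498, 0]) cube([30, 36, 430]);
translate([341, 498, 0]) cube([369, 36, 30]);
translate([341, 498, 400]) cube([369, 36, 30]);


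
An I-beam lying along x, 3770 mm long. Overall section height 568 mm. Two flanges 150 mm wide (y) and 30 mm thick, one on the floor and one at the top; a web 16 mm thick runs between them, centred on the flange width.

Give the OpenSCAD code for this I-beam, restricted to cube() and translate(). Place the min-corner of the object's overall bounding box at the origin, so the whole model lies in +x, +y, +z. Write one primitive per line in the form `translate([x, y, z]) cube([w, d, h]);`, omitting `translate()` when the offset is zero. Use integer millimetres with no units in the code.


cube([3770, 150, 30]);
translate([0, 67, 30]) cube([3770, 16, 508]);
translate([0, 0, 538]) cube([3770, 150, 30]);


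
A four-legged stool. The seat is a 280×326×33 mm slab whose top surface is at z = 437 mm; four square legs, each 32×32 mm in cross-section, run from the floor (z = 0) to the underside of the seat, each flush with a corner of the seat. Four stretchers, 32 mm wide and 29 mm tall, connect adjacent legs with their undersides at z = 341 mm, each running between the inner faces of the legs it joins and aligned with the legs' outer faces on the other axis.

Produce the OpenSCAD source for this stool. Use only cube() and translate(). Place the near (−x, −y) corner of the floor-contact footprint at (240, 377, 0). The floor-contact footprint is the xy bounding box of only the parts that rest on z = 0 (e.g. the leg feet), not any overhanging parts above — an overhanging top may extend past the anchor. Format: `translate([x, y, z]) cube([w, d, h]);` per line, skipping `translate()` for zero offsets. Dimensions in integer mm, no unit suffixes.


translate([240, 377, 404]) cube([280, 326, 33]);
translate([240, 377, 0]) cube([32, 32, 404]);
translate([488, 377, 0]) cube([32, 32, 404]);
translate([240, 671, 0]) cube([32, 32, 404]);
translate([488, 671, 0]) cube([32, 32, 404]);
translate([272, 377, 341]) cube([216, 32, 29]);
translate([272, 671, 341]) cube([216, 32, 29]);
translate([240, 409, 341]) cube([32, 262, 29]);
translate([488, 409, 341]) cube([32, 262, 29]);


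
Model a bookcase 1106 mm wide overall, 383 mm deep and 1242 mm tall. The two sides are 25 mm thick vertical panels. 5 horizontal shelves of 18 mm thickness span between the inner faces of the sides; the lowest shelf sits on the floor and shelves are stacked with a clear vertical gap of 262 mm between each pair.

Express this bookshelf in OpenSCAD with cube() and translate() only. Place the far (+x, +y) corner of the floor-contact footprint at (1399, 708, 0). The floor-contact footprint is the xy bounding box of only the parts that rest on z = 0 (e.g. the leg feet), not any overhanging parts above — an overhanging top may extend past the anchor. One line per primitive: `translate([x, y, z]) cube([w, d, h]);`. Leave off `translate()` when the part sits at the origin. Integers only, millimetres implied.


translate([293, 325, 0]) cube([25, 383, 1242]);
translate([1374, 325, 0]) cube([25, 383, 1242]);
translate([318, 325, 0]) cube([1056, 383, 18]);
translate([318, 325, 280]) cube([1056, 383, 18]);
translate([318, 325, 560]) cube([1056, 383, 18]);
translate([318, 325, 840]) cube([1056, 383, 18]);
translate([318, 325, 1120]) cube([1056, 383, 18]);


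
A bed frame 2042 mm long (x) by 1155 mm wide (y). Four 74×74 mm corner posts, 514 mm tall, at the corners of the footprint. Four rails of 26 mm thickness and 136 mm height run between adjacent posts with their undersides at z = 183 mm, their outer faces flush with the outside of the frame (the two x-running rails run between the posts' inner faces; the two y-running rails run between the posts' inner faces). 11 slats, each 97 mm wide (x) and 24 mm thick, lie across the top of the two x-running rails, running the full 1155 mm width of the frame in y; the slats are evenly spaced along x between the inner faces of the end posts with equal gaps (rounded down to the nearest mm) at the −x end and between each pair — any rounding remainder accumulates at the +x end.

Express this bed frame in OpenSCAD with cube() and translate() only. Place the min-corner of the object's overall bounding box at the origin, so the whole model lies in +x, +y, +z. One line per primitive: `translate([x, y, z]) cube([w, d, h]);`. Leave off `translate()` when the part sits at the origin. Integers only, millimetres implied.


// slat z = rail_z + rail_h = 183 + 136 = 319
// slat gap = ⌊(1894 − 11·97) / 12⌋ = 68
cube([74, 74, 514]);
translate([0, 1081, 0]) cube([74, 74, 514]);
translate([1968, 0, 0]) cube([74, 74, 514]);
translate([1968, 1081, 0]) cube([74, 74, 514]);
translate([74, 0, 183]) cube([1894, 26, 136]);
translate([74, 1129, 183]) cube([1894, 26, 136]);
translate([0, 74, 183]) cube([26, 1007, 136]);
translate([2016, 74, 183]) cube([26, 1007, 136]);
translate([142, 0, 319]) cube([97, 1155, 24]);
translate([307, 0, 319]) cube([97, 1155, 24]);
translate([472, 0, 319]) cube([97, 1155, 24]);
translate([637, 0, 319]) cube([97, 1155, 24]);
translate([802, 0, 319]) cube([97, 1155, 24]);
translate([967, 0, 319]) cube([97, 1155, 24]);
translate([1132, 0, 319]) cube([97, 1155, 24]);
translate([1297, 0, 319]) cube([97, 1155, 24]);
translate([1462, 0, 319]) cube([97, 1155, 24]);
translate([1627, 0, 319]) cube([97, 1155, 24]);
translate([1792, 0, 319]) cube([97, 1155, 24]);


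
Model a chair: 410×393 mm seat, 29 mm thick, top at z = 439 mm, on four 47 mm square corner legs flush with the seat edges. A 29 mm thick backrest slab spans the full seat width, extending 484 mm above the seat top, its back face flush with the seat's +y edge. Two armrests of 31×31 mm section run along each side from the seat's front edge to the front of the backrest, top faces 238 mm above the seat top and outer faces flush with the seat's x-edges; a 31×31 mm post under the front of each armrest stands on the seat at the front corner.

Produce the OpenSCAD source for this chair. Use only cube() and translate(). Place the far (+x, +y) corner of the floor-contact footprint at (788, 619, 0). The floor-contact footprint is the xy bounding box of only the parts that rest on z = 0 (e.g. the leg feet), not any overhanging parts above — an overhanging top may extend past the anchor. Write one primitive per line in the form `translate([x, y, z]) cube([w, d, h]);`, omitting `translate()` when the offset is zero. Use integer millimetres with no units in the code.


// leg_h = 439 - 29 = 410
// arm post h = 238 - 31 = 207
translate([378, 226, 410]) cube([410, 393, 29]);
translate([378, 226, 0]) cube([47, 47, 410]);
translate([741, 226, 0]) cube([47, 47, 410]);
translate([378, 572, 0]) cube([47, 47, 410]);
translate([741, 572, 0]) cube([47, 47, 410]);
translate([378, 590, 439]) cube([410, 29, 484]);
translate([378, 226, 646]) cube([31, 364, 31]);
translate([757, 226, 646]) cube([31, 364, 31]);
translate([378, 226, 439]) cube([31, 31, 207]);
translate([757, 226, 439]) cube([31, 31, 207]);


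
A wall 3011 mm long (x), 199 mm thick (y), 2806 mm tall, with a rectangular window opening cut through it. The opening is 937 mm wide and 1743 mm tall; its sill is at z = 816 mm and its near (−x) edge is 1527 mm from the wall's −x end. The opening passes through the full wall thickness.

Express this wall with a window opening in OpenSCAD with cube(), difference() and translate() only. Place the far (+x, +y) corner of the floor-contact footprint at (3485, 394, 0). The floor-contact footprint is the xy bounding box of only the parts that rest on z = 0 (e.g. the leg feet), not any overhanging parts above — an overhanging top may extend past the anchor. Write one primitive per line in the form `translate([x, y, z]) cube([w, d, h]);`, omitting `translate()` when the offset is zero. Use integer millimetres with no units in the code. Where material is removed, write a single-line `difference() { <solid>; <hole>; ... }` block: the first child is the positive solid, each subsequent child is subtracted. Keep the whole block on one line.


difference() { translate([474, 195, 0]) cube([3011, 199, 2806]); translate([2001, 195, 816]) cube([937, 199, 1743]); }


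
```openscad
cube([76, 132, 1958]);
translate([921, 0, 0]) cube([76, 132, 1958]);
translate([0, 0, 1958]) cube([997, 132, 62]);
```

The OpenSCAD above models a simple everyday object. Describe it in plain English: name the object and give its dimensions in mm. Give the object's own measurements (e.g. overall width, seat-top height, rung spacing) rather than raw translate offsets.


A door frame. The clear opening is 845 mm wide and 1958 mm high. Two 76 mm wide jambs, 132 mm deep, stand either side of the opening from the floor to the top of the opening. A 62 mm thick head sits across the top of both jambs, spanning the full outside width of the frame.


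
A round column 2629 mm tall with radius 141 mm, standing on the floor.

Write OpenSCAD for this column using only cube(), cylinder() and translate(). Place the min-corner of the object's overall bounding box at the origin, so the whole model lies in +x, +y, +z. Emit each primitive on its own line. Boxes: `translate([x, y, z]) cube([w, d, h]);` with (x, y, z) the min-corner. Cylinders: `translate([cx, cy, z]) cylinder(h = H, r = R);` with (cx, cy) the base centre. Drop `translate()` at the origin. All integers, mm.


translate([141, 141, 0]) cylinder(h = 2629, r = 141);


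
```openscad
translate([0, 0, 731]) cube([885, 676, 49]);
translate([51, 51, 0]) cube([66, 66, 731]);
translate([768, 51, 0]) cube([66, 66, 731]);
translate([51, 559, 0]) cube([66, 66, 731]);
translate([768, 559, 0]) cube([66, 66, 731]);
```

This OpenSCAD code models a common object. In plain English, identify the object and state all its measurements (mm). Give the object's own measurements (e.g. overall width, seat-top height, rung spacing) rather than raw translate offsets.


A table: top 885 mm (x) × 676 mm (y), 49 mm thick, upper face at z = 780 mm, on four 66×66 mm square legs, each inset 51 mm from the nearest pair of top edges from z = 0 to the bottom of the top.


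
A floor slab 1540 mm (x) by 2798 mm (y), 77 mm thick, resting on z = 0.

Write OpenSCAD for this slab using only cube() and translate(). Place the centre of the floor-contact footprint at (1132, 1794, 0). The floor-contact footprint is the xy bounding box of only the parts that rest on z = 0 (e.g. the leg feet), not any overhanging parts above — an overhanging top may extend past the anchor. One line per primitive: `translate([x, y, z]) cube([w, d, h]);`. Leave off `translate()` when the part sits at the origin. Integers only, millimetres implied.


translate([362, 395, 0]) cube([1540, 2798, 77]);


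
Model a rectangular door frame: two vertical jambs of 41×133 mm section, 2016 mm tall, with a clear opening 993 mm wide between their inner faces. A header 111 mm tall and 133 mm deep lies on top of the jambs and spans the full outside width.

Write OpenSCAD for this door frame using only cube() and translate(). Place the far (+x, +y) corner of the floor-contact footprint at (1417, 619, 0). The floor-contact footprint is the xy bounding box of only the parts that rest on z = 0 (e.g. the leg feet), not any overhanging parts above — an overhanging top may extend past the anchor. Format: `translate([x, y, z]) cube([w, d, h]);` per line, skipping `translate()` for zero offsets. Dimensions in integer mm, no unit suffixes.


translate([342, 486, 0]) cube([41, 133, 2016]);
translate([1376, 486, 0]) cube([41, 133, 2016]);
translate([342, 486, 2016]) cube([1075, 133, 111]);


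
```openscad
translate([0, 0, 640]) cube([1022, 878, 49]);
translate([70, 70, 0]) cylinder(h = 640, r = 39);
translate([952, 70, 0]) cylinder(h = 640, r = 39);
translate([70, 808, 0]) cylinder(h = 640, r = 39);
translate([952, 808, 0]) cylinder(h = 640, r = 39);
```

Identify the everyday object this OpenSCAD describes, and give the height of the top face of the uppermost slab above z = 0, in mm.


A table. The table height is 689 mm.

A 1022×878×49 slab sits at z = 640 on four Ø78 mm round legs — a table. The top surface is at 640 + 49 = 689 mm.


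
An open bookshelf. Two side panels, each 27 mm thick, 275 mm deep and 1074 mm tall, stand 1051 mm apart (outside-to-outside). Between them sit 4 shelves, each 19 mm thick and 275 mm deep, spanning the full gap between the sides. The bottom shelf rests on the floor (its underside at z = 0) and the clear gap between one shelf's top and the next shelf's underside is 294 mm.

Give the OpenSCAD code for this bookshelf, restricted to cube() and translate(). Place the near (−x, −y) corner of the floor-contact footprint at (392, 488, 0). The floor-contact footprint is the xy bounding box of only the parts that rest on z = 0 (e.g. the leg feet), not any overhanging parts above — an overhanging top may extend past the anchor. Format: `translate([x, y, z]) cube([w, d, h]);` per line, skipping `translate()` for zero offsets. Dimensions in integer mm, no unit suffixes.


translate([392, 488, 0]) cube([27, 275, 1074]);
translate([1416, 488, 0]) cube([27, 275, 1074]);
translate([419, 488, 0]) cube([997, 275, 19]);
translate([419, 488, 313]) cube([997, 275, 19]);
translate([419, 488, 626]) cube([997, 275, 19]);
translate([419, 488, 939]) cube([997, 275, 19]);


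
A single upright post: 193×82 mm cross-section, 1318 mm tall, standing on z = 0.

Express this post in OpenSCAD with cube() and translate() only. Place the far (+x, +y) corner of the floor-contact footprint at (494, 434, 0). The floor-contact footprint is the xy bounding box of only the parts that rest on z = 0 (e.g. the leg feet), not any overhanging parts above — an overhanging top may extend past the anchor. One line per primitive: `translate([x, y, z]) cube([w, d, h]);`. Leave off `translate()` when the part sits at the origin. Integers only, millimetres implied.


translate([301, 352, 0]) cube([193, 82, 1318]);


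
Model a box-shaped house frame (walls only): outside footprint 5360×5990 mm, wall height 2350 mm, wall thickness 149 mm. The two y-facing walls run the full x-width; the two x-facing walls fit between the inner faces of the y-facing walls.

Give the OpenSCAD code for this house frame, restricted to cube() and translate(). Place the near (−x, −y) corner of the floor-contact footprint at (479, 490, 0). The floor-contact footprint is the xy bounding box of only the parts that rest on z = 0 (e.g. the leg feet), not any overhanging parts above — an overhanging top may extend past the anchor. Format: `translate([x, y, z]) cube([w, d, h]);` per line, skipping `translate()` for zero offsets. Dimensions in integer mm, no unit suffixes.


translate([479, 490, 0]) cube([5360, 149, 2350]);
translate([479, 6331, 0]) cube([5360, 149, 2350]);
translate([479, 639, 0]) cube([149, 5692, 2350]);
translate([5690, 639, 0]) cube([149, 5692, 2350]);


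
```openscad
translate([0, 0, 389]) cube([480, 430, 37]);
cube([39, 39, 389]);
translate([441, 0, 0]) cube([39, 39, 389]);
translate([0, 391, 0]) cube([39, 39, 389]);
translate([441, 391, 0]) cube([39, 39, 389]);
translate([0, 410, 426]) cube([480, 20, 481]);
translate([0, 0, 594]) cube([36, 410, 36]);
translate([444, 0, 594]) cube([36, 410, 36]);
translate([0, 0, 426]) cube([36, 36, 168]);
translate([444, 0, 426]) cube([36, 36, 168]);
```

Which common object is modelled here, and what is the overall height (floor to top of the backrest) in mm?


A chair. The overall height is 907 mm.

A slab on four corner posts with a tall panel at the back — a chair. The seat slab sits at z = 389 with thickness 37, and the 481 mm backrest starts at the seat top, so the overall height is 389 + 37 + 481 = 907 mm.


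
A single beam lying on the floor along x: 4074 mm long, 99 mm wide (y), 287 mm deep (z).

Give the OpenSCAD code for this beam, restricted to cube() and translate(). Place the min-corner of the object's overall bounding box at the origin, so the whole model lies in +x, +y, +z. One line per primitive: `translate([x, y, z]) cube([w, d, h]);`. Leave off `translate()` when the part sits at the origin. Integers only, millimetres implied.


cube([4074, 99, 287]);
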